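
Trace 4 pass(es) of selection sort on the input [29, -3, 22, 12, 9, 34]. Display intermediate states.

Pass 1: Select minimum -3 at index 1, swap -> [-3, 29, 22, 12, 9, 34]
Pass 2: Select minimum 9 at index 4, swap -> [-3, 9, 22, 12, 29, 34]
Pass 3: Select minimum 12 at index 3, swap -> [-3, 9, 12, 22, 29, 34]
Pass 4: Select minimum 22 at index 3, swap -> [-3, 9, 12, 22, 29, 34]


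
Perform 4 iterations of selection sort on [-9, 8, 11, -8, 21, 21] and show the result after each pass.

Pass 1: Select minimum -9 at index 0, swap -> [-9, 8, 11, -8, 21, 21]
Pass 2: Select minimum -8 at index 3, swap -> [-9, -8, 11, 8, 21, 21]
Pass 3: Select minimum 8 at index 3, swap -> [-9, -8, 8, 11, 21, 21]
Pass 4: Select minimum 11 at index 3, swap -> [-9, -8, 8, 11, 21, 21]


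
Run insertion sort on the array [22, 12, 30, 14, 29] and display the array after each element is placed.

First element 22 is already 'sorted'
Insert 12: shifted 1 elements -> [12, 22, 30, 14, 29]
Insert 30: shifted 0 elements -> [12, 22, 30, 14, 29]
Insert 14: shifted 2 elements -> [12, 14, 22, 30, 29]
Insert 29: shifted 1 elements -> [12, 14, 22, 29, 30]


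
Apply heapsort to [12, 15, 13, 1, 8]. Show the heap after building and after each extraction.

Build heap: [15, 12, 13, 1, 8]
Extract 15: [13, 12, 8, 1, 15]
Extract 13: [12, 1, 8, 13, 15]
Extract 12: [8, 1, 12, 13, 15]
Extract 8: [1, 8, 12, 13, 15]


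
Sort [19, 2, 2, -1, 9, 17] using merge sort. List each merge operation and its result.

Divide and conquer:
  Merge [2] + [2] -> [2, 2]
  Merge [19] + [2, 2] -> [2, 2, 19]
  Merge [9] + [17] -> [9, 17]
  Merge [-1] + [9, 17] -> [-1, 9, 17]
  Merge [2, 2, 19] + [-1, 9, 17] -> [-1, 2, 2, 9, 17, 19]


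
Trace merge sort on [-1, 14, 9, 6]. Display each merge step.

Divide and conquer:
  Merge [-1] + [14] -> [-1, 14]
  Merge [9] + [6] -> [6, 9]
  Merge [-1, 14] + [6, 9] -> [-1, 6, 9, 14]


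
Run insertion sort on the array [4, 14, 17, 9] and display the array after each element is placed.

First element 4 is already 'sorted'
Insert 14: shifted 0 elements -> [4, 14, 17, 9]
Insert 17: shifted 0 elements -> [4, 14, 17, 9]
Insert 9: shifted 2 elements -> [4, 9, 14, 17]


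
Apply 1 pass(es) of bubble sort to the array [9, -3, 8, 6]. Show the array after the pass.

After pass 1: [-3, 8, 6, 9] (3 swaps)
Total swaps: 3


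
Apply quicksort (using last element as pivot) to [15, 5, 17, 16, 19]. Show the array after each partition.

Partition 1: pivot=19 at index 4 -> [15, 5, 17, 16, 19]
Partition 2: pivot=16 at index 2 -> [15, 5, 16, 17, 19]
Partition 3: pivot=5 at index 0 -> [5, 15, 16, 17, 19]


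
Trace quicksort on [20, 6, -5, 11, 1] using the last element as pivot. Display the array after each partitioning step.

Partition 1: pivot=1 at index 1 -> [-5, 1, 20, 11, 6]
Partition 2: pivot=6 at index 2 -> [-5, 1, 6, 11, 20]
Partition 3: pivot=20 at index 4 -> [-5, 1, 6, 11, 20]


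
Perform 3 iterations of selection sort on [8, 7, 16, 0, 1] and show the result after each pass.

Pass 1: Select minimum 0 at index 3, swap -> [0, 7, 16, 8, 1]
Pass 2: Select minimum 1 at index 4, swap -> [0, 1, 16, 8, 7]
Pass 3: Select minimum 7 at index 4, swap -> [0, 1, 7, 8, 16]


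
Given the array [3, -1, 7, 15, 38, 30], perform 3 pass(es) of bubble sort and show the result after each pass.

After pass 1: [-1, 3, 7, 15, 30, 38] (2 swaps)
After pass 2: [-1, 3, 7, 15, 30, 38] (0 swaps)
After pass 3: [-1, 3, 7, 15, 30, 38] (0 swaps)
Total swaps: 2


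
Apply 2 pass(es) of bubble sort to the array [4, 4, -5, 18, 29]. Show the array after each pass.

After pass 1: [4, -5, 4, 18, 29] (1 swaps)
After pass 2: [-5, 4, 4, 18, 29] (1 swaps)
Total swaps: 2


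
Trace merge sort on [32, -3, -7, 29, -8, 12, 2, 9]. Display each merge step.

Divide and conquer:
  Merge [32] + [-3] -> [-3, 32]
  Merge [-7] + [29] -> [-7, 29]
  Merge [-3, 32] + [-7, 29] -> [-7, -3, 29, 32]
  Merge [-8] + [12] -> [-8, 12]
  Merge [2] + [9] -> [2, 9]
  Merge [-8, 12] + [2, 9] -> [-8, 2, 9, 12]
  Merge [-7, -3, 29, 32] + [-8, 2, 9, 12] -> [-8, -7, -3, 2, 9, 12, 29, 32]


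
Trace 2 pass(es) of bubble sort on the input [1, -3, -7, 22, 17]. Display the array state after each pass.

After pass 1: [-3, -7, 1, 17, 22] (3 swaps)
After pass 2: [-7, -3, 1, 17, 22] (1 swaps)
Total swaps: 4


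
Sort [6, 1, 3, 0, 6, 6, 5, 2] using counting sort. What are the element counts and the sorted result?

Count array: [1, 1, 1, 1, 0, 1, 3]
(count[i] = number of elements equal to i)
Cumulative count: [1, 2, 3, 4, 4, 5, 8]
Sorted: [0, 1, 2, 3, 5, 6, 6, 6]


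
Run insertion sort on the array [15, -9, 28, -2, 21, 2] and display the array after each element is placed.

First element 15 is already 'sorted'
Insert -9: shifted 1 elements -> [-9, 15, 28, -2, 21, 2]
Insert 28: shifted 0 elements -> [-9, 15, 28, -2, 21, 2]
Insert -2: shifted 2 elements -> [-9, -2, 15, 28, 21, 2]
Insert 21: shifted 1 elements -> [-9, -2, 15, 21, 28, 2]
Insert 2: shifted 3 elements -> [-9, -2, 2, 15, 21, 28]


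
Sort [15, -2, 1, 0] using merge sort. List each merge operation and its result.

Divide and conquer:
  Merge [15] + [-2] -> [-2, 15]
  Merge [1] + [0] -> [0, 1]
  Merge [-2, 15] + [0, 1] -> [-2, 0, 1, 15]


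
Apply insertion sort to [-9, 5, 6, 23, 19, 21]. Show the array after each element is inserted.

First element -9 is already 'sorted'
Insert 5: shifted 0 elements -> [-9, 5, 6, 23, 19, 21]
Insert 6: shifted 0 elements -> [-9, 5, 6, 23, 19, 21]
Insert 23: shifted 0 elements -> [-9, 5, 6, 23, 19, 21]
Insert 19: shifted 1 elements -> [-9, 5, 6, 19, 23, 21]
Insert 21: shifted 1 elements -> [-9, 5, 6, 19, 21, 23]


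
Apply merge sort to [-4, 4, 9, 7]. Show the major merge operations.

Divide and conquer:
  Merge [-4] + [4] -> [-4, 4]
  Merge [9] + [7] -> [7, 9]
  Merge [-4, 4] + [7, 9] -> [-4, 4, 7, 9]


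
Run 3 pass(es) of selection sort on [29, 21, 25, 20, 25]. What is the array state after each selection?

Pass 1: Select minimum 20 at index 3, swap -> [20, 21, 25, 29, 25]
Pass 2: Select minimum 21 at index 1, swap -> [20, 21, 25, 29, 25]
Pass 3: Select minimum 25 at index 2, swap -> [20, 21, 25, 29, 25]


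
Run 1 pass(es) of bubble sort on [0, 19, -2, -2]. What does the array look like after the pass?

After pass 1: [0, -2, -2, 19] (2 swaps)
Total swaps: 2


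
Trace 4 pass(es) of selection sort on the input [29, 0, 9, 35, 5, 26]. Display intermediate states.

Pass 1: Select minimum 0 at index 1, swap -> [0, 29, 9, 35, 5, 26]
Pass 2: Select minimum 5 at index 4, swap -> [0, 5, 9, 35, 29, 26]
Pass 3: Select minimum 9 at index 2, swap -> [0, 5, 9, 35, 29, 26]
Pass 4: Select minimum 26 at index 5, swap -> [0, 5, 9, 26, 29, 35]


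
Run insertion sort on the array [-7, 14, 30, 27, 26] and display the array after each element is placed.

First element -7 is already 'sorted'
Insert 14: shifted 0 elements -> [-7, 14, 30, 27, 26]
Insert 30: shifted 0 elements -> [-7, 14, 30, 27, 26]
Insert 27: shifted 1 elements -> [-7, 14, 27, 30, 26]
Insert 26: shifted 2 elements -> [-7, 14, 26, 27, 30]


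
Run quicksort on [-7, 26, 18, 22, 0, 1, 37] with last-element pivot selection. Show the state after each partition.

Partition 1: pivot=37 at index 6 -> [-7, 26, 18, 22, 0, 1, 37]
Partition 2: pivot=1 at index 2 -> [-7, 0, 1, 22, 26, 18, 37]
Partition 3: pivot=0 at index 1 -> [-7, 0, 1, 22, 26, 18, 37]
Partition 4: pivot=18 at index 3 -> [-7, 0, 1, 18, 26, 22, 37]
Partition 5: pivot=22 at index 4 -> [-7, 0, 1, 18, 22, 26, 37]


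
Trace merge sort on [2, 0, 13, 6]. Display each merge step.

Divide and conquer:
  Merge [2] + [0] -> [0, 2]
  Merge [13] + [6] -> [6, 13]
  Merge [0, 2] + [6, 13] -> [0, 2, 6, 13]


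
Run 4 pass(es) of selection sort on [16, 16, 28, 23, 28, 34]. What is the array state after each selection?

Pass 1: Select minimum 16 at index 0, swap -> [16, 16, 28, 23, 28, 34]
Pass 2: Select minimum 16 at index 1, swap -> [16, 16, 28, 23, 28, 34]
Pass 3: Select minimum 23 at index 3, swap -> [16, 16, 23, 28, 28, 34]
Pass 4: Select minimum 28 at index 3, swap -> [16, 16, 23, 28, 28, 34]


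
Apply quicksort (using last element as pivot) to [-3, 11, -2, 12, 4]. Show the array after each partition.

Partition 1: pivot=4 at index 2 -> [-3, -2, 4, 12, 11]
Partition 2: pivot=-2 at index 1 -> [-3, -2, 4, 12, 11]
Partition 3: pivot=11 at index 3 -> [-3, -2, 4, 11, 12]


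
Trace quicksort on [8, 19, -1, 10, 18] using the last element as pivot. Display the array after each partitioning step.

Partition 1: pivot=18 at index 3 -> [8, -1, 10, 18, 19]
Partition 2: pivot=10 at index 2 -> [8, -1, 10, 18, 19]
Partition 3: pivot=-1 at index 0 -> [-1, 8, 10, 18, 19]


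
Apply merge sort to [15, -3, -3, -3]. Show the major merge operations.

Divide and conquer:
  Merge [15] + [-3] -> [-3, 15]
  Merge [-3] + [-3] -> [-3, -3]
  Merge [-3, 15] + [-3, -3] -> [-3, -3, -3, 15]


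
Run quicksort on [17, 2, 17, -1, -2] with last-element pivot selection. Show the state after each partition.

Partition 1: pivot=-2 at index 0 -> [-2, 2, 17, -1, 17]
Partition 2: pivot=17 at index 4 -> [-2, 2, 17, -1, 17]
Partition 3: pivot=-1 at index 1 -> [-2, -1, 17, 2, 17]
Partition 4: pivot=2 at index 2 -> [-2, -1, 2, 17, 17]


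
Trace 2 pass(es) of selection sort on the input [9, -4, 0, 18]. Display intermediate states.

Pass 1: Select minimum -4 at index 1, swap -> [-4, 9, 0, 18]
Pass 2: Select minimum 0 at index 2, swap -> [-4, 0, 9, 18]


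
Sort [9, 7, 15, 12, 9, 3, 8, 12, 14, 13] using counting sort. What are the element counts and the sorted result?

Count array: [0, 0, 0, 1, 0, 0, 0, 1, 1, 2, 0, 0, 2, 1, 1, 1]
(count[i] = number of elements equal to i)
Cumulative count: [0, 0, 0, 1, 1, 1, 1, 2, 3, 5, 5, 5, 7, 8, 9, 10]
Sorted: [3, 7, 8, 9, 9, 12, 12, 13, 14, 15]


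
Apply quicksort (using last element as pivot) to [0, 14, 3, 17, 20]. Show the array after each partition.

Partition 1: pivot=20 at index 4 -> [0, 14, 3, 17, 20]
Partition 2: pivot=17 at index 3 -> [0, 14, 3, 17, 20]
Partition 3: pivot=3 at index 1 -> [0, 3, 14, 17, 20]


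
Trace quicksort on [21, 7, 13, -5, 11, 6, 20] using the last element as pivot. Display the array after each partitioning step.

Partition 1: pivot=20 at index 5 -> [7, 13, -5, 11, 6, 20, 21]
Partition 2: pivot=6 at index 1 -> [-5, 6, 7, 11, 13, 20, 21]
Partition 3: pivot=13 at index 4 -> [-5, 6, 7, 11, 13, 20, 21]
Partition 4: pivot=11 at index 3 -> [-5, 6, 7, 11, 13, 20, 21]


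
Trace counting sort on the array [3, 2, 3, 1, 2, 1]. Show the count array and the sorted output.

Count array: [0, 2, 2, 2]
(count[i] = number of elements equal to i)
Cumulative count: [0, 2, 4, 6]
Sorted: [1, 1, 2, 2, 3, 3]


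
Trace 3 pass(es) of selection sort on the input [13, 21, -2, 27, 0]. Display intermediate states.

Pass 1: Select minimum -2 at index 2, swap -> [-2, 21, 13, 27, 0]
Pass 2: Select minimum 0 at index 4, swap -> [-2, 0, 13, 27, 21]
Pass 3: Select minimum 13 at index 2, swap -> [-2, 0, 13, 27, 21]


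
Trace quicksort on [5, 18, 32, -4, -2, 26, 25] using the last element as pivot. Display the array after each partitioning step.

Partition 1: pivot=25 at index 4 -> [5, 18, -4, -2, 25, 26, 32]
Partition 2: pivot=-2 at index 1 -> [-4, -2, 5, 18, 25, 26, 32]
Partition 3: pivot=18 at index 3 -> [-4, -2, 5, 18, 25, 26, 32]
Partition 4: pivot=32 at index 6 -> [-4, -2, 5, 18, 25, 26, 32]


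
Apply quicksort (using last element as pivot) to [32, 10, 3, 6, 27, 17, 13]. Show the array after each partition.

Partition 1: pivot=13 at index 3 -> [10, 3, 6, 13, 27, 17, 32]
Partition 2: pivot=6 at index 1 -> [3, 6, 10, 13, 27, 17, 32]
Partition 3: pivot=32 at index 6 -> [3, 6, 10, 13, 27, 17, 32]
Partition 4: pivot=17 at index 4 -> [3, 6, 10, 13, 17, 27, 32]


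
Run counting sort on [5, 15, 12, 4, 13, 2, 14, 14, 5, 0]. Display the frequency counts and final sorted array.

Count array: [1, 0, 1, 0, 1, 2, 0, 0, 0, 0, 0, 0, 1, 1, 2, 1]
(count[i] = number of elements equal to i)
Cumulative count: [1, 1, 2, 2, 3, 5, 5, 5, 5, 5, 5, 5, 6, 7, 9, 10]
Sorted: [0, 2, 4, 5, 5, 12, 13, 14, 14, 15]


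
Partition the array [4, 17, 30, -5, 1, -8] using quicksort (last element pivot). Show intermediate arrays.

Partition 1: pivot=-8 at index 0 -> [-8, 17, 30, -5, 1, 4]
Partition 2: pivot=4 at index 3 -> [-8, -5, 1, 4, 30, 17]
Partition 3: pivot=1 at index 2 -> [-8, -5, 1, 4, 30, 17]
Partition 4: pivot=17 at index 4 -> [-8, -5, 1, 4, 17, 30]


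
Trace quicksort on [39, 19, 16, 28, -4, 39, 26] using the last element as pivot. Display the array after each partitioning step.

Partition 1: pivot=26 at index 3 -> [19, 16, -4, 26, 39, 39, 28]
Partition 2: pivot=-4 at index 0 -> [-4, 16, 19, 26, 39, 39, 28]
Partition 3: pivot=19 at index 2 -> [-4, 16, 19, 26, 39, 39, 28]
Partition 4: pivot=28 at index 4 -> [-4, 16, 19, 26, 28, 39, 39]
Partition 5: pivot=39 at index 6 -> [-4, 16, 19, 26, 28, 39, 39]


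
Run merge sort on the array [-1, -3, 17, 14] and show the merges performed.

Divide and conquer:
  Merge [-1] + [-3] -> [-3, -1]
  Merge [17] + [14] -> [14, 17]
  Merge [-3, -1] + [14, 17] -> [-3, -1, 14, 17]


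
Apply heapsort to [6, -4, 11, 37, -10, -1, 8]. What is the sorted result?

Build heap: [37, 6, 11, -4, -10, -1, 8]
Extract 37: [11, 6, 8, -4, -10, -1, 37]
Extract 11: [8, 6, -1, -4, -10, 11, 37]
Extract 8: [6, -4, -1, -10, 8, 11, 37]
Extract 6: [-1, -4, -10, 6, 8, 11, 37]
Extract -1: [-4, -10, -1, 6, 8, 11, 37]
Extract -4: [-10, -4, -1, 6, 8, 11, 37]


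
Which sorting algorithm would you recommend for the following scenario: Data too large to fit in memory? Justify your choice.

Best choice: External merge sort
Reason: Minimizes disk I/O by sequential reads/writes


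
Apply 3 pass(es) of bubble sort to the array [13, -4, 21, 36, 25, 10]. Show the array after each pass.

After pass 1: [-4, 13, 21, 25, 10, 36] (3 swaps)
After pass 2: [-4, 13, 21, 10, 25, 36] (1 swaps)
After pass 3: [-4, 13, 10, 21, 25, 36] (1 swaps)
Total swaps: 5


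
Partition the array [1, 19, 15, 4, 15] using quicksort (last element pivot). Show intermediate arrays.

Partition 1: pivot=15 at index 3 -> [1, 15, 4, 15, 19]
Partition 2: pivot=4 at index 1 -> [1, 4, 15, 15, 19]


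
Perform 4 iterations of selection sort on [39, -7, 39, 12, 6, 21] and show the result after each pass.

Pass 1: Select minimum -7 at index 1, swap -> [-7, 39, 39, 12, 6, 21]
Pass 2: Select minimum 6 at index 4, swap -> [-7, 6, 39, 12, 39, 21]
Pass 3: Select minimum 12 at index 3, swap -> [-7, 6, 12, 39, 39, 21]
Pass 4: Select minimum 21 at index 5, swap -> [-7, 6, 12, 21, 39, 39]


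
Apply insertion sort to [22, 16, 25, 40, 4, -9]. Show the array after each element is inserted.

First element 22 is already 'sorted'
Insert 16: shifted 1 elements -> [16, 22, 25, 40, 4, -9]
Insert 25: shifted 0 elements -> [16, 22, 25, 40, 4, -9]
Insert 40: shifted 0 elements -> [16, 22, 25, 40, 4, -9]
Insert 4: shifted 4 elements -> [4, 16, 22, 25, 40, -9]
Insert -9: shifted 5 elements -> [-9, 4, 16, 22, 25, 40]


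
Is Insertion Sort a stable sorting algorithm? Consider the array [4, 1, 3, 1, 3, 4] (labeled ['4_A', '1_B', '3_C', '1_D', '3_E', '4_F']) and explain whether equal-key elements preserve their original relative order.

Trace Insertion Sort on the labeled array (the key is the number; the letter only tracks identity):
  Insert 1_B at index 0: [1_B, 4_A, 3_C, 1_D, 3_E, 4_F]
  Insert 3_C at index 1: [1_B, 3_C, 4_A, 1_D, 3_E, 4_F]
  Insert 1_D at index 1: [1_B, 1_D, 3_C, 4_A, 3_E, 4_F]
  Insert 3_E at index 3: [1_B, 1_D, 3_C, 3_E, 4_A, 4_F]
  Insert 4_F at index 5: [1_B, 1_D, 3_C, 3_E, 4_A, 4_F]
Final order: [1_B, 1_D, 3_C, 3_E, 4_A, 4_F]
Equal keys:
  value 1: originally 1_B, 1_D; after sorting 1_B, 1_D -> order preserved
  value 3: originally 3_C, 3_E; after sorting 3_C, 3_E -> order preserved
  value 4: originally 4_A, 4_F; after sorting 4_A, 4_F -> order preserved
All equal keys kept their original relative order. Insertion Sort is stable: elements are shifted only while they are strictly greater than the key, so a key is inserted after any equal elements already placed.
Answer: Stable


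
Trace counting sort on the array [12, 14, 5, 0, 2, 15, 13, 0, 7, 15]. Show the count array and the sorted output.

Count array: [2, 0, 1, 0, 0, 1, 0, 1, 0, 0, 0, 0, 1, 1, 1, 2]
(count[i] = number of elements equal to i)
Cumulative count: [2, 2, 3, 3, 3, 4, 4, 5, 5, 5, 5, 5, 6, 7, 8, 10]
Sorted: [0, 0, 2, 5, 7, 12, 13, 14, 15, 15]


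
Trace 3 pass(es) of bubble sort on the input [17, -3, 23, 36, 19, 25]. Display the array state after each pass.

After pass 1: [-3, 17, 23, 19, 25, 36] (3 swaps)
After pass 2: [-3, 17, 19, 23, 25, 36] (1 swaps)
After pass 3: [-3, 17, 19, 23, 25, 36] (0 swaps)
Total swaps: 4


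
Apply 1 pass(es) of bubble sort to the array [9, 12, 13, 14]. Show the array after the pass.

After pass 1: [9, 12, 13, 14] (0 swaps)
Total swaps: 0


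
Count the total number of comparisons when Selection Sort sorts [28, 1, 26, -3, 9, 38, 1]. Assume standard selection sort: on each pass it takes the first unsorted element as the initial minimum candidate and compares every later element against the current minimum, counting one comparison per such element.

Pass 1: scan indices 1..6 for the minimum = 6 comparison(s); min is -3, place at index 0 -> [-3, 1, 26, 28, 9, 38, 1]
Pass 2: scan indices 2..6 for the minimum = 5 comparison(s); min is 1, place at index 1 -> [-3, 1, 26, 28, 9, 38, 1]
Pass 3: scan indices 3..6 for the minimum = 4 comparison(s); min is 1, place at index 2 -> [-3, 1, 1, 28, 9, 38, 26]
Pass 4: scan indices 4..6 for the minimum = 3 comparison(s); min is 9, place at index 3 -> [-3, 1, 1, 9, 28, 38, 26]
Pass 5: scan indices 5..6 for the minimum = 2 comparison(s); min is 26, place at index 4 -> [-3, 1, 1, 9, 26, 38, 28]
Pass 6: scan indices 6..6 for the minimum = 1 comparison(s); min is 28, place at index 5 -> [-3, 1, 1, 9, 26, 28, 38]
Selection sort always scans the whole unsorted suffix, so the count is (n-1) + (n-2) + ... + 1 = n(n-1)/2 = 7*6/2 = 21 regardless of the input order.
Total comparisons: 6 + 5 + 4 + 3 + 2 + 1 = 21


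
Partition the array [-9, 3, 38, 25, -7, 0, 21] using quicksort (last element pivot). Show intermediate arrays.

Partition 1: pivot=21 at index 4 -> [-9, 3, -7, 0, 21, 25, 38]
Partition 2: pivot=0 at index 2 -> [-9, -7, 0, 3, 21, 25, 38]
Partition 3: pivot=-7 at index 1 -> [-9, -7, 0, 3, 21, 25, 38]
Partition 4: pivot=38 at index 6 -> [-9, -7, 0, 3, 21, 25, 38]


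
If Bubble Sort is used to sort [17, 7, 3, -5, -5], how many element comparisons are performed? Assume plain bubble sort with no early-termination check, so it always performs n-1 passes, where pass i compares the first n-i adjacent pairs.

Pass 1: compare adjacent pairs (0,1)..(3,4) = 4 comparison(s), 4 swap(s) -> [7, 3, -5, -5, 17]
Pass 2: compare adjacent pairs (0,1)..(2,3) = 3 comparison(s), 3 swap(s) -> [3, -5, -5, 7, 17]
Pass 3: compare adjacent pairs (0,1)..(1,2) = 2 comparison(s), 2 swap(s) -> [-5, -5, 3, 7, 17]
Pass 4: compare adjacent pairs (0,1)..(0,1) = 1 comparison(s), 0 swap(s) -> [-5, -5, 3, 7, 17]
Total comparisons: 4 + 3 + 2 + 1 = 10


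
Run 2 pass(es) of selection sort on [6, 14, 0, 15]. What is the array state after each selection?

Pass 1: Select minimum 0 at index 2, swap -> [0, 14, 6, 15]
Pass 2: Select minimum 6 at index 2, swap -> [0, 6, 14, 15]


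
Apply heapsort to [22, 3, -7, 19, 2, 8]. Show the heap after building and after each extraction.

Build heap: [22, 19, 8, 3, 2, -7]
Extract 22: [19, 3, 8, -7, 2, 22]
Extract 19: [8, 3, 2, -7, 19, 22]
Extract 8: [3, -7, 2, 8, 19, 22]
Extract 3: [2, -7, 3, 8, 19, 22]
Extract 2: [-7, 2, 3, 8, 19, 22]


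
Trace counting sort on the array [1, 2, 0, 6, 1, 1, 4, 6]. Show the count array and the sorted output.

Count array: [1, 3, 1, 0, 1, 0, 2]
(count[i] = number of elements equal to i)
Cumulative count: [1, 4, 5, 5, 6, 6, 8]
Sorted: [0, 1, 1, 1, 2, 4, 6, 6]


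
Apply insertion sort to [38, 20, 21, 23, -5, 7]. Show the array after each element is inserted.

First element 38 is already 'sorted'
Insert 20: shifted 1 elements -> [20, 38, 21, 23, -5, 7]
Insert 21: shifted 1 elements -> [20, 21, 38, 23, -5, 7]
Insert 23: shifted 1 elements -> [20, 21, 23, 38, -5, 7]
Insert -5: shifted 4 elements -> [-5, 20, 21, 23, 38, 7]
Insert 7: shifted 4 elements -> [-5, 7, 20, 21, 23, 38]


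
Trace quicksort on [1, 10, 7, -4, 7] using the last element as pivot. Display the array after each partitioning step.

Partition 1: pivot=7 at index 3 -> [1, 7, -4, 7, 10]
Partition 2: pivot=-4 at index 0 -> [-4, 7, 1, 7, 10]
Partition 3: pivot=1 at index 1 -> [-4, 1, 7, 7, 10]


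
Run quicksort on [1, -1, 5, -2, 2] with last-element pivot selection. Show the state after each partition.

Partition 1: pivot=2 at index 3 -> [1, -1, -2, 2, 5]
Partition 2: pivot=-2 at index 0 -> [-2, -1, 1, 2, 5]
Partition 3: pivot=1 at index 2 -> [-2, -1, 1, 2, 5]


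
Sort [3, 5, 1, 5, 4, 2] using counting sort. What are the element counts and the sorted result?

Count array: [0, 1, 1, 1, 1, 2]
(count[i] = number of elements equal to i)
Cumulative count: [0, 1, 2, 3, 4, 6]
Sorted: [1, 2, 3, 4, 5, 5]


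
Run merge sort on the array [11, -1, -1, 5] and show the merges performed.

Divide and conquer:
  Merge [11] + [-1] -> [-1, 11]
  Merge [-1] + [5] -> [-1, 5]
  Merge [-1, 11] + [-1, 5] -> [-1, -1, 5, 11]


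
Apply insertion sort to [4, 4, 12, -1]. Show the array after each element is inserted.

First element 4 is already 'sorted'
Insert 4: shifted 0 elements -> [4, 4, 12, -1]
Insert 12: shifted 0 elements -> [4, 4, 12, -1]
Insert -1: shifted 3 elements -> [-1, 4, 4, 12]


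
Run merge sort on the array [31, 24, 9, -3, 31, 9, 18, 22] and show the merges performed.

Divide and conquer:
  Merge [31] + [24] -> [24, 31]
  Merge [9] + [-3] -> [-3, 9]
  Merge [24, 31] + [-3, 9] -> [-3, 9, 24, 31]
  Merge [31] + [9] -> [9, 31]
  Merge [18] + [22] -> [18, 22]
  Merge [9, 31] + [18, 22] -> [9, 18, 22, 31]
  Merge [-3, 9, 24, 31] + [9, 18, 22, 31] -> [-3, 9, 9, 18, 22, 24, 31, 31]


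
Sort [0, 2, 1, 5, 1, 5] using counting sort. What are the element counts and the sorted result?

Count array: [1, 2, 1, 0, 0, 2]
(count[i] = number of elements equal to i)
Cumulative count: [1, 3, 4, 4, 4, 6]
Sorted: [0, 1, 1, 2, 5, 5]


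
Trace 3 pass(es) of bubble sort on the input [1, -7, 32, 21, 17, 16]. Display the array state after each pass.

After pass 1: [-7, 1, 21, 17, 16, 32] (4 swaps)
After pass 2: [-7, 1, 17, 16, 21, 32] (2 swaps)
After pass 3: [-7, 1, 16, 17, 21, 32] (1 swaps)
Total swaps: 7


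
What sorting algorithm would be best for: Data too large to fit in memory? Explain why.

Best choice: External merge sort
Reason: Minimizes disk I/O by sequential reads/writes


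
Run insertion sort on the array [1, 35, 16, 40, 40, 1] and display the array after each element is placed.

First element 1 is already 'sorted'
Insert 35: shifted 0 elements -> [1, 35, 16, 40, 40, 1]
Insert 16: shifted 1 elements -> [1, 16, 35, 40, 40, 1]
Insert 40: shifted 0 elements -> [1, 16, 35, 40, 40, 1]
Insert 40: shifted 0 elements -> [1, 16, 35, 40, 40, 1]
Insert 1: shifted 4 elements -> [1, 1, 16, 35, 40, 40]


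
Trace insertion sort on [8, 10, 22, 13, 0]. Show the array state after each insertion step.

First element 8 is already 'sorted'
Insert 10: shifted 0 elements -> [8, 10, 22, 13, 0]
Insert 22: shifted 0 elements -> [8, 10, 22, 13, 0]
Insert 13: shifted 1 elements -> [8, 10, 13, 22, 0]
Insert 0: shifted 4 elements -> [0, 8, 10, 13, 22]


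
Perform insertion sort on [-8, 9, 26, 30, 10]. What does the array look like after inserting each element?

First element -8 is already 'sorted'
Insert 9: shifted 0 elements -> [-8, 9, 26, 30, 10]
Insert 26: shifted 0 elements -> [-8, 9, 26, 30, 10]
Insert 30: shifted 0 elements -> [-8, 9, 26, 30, 10]
Insert 10: shifted 2 elements -> [-8, 9, 10, 26, 30]


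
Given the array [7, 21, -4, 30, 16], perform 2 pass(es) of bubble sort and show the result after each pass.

After pass 1: [7, -4, 21, 16, 30] (2 swaps)
After pass 2: [-4, 7, 16, 21, 30] (2 swaps)
Total swaps: 4


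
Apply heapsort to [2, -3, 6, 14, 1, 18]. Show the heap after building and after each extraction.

Build heap: [18, 14, 6, -3, 1, 2]
Extract 18: [14, 2, 6, -3, 1, 18]
Extract 14: [6, 2, 1, -3, 14, 18]
Extract 6: [2, -3, 1, 6, 14, 18]
Extract 2: [1, -3, 2, 6, 14, 18]
Extract 1: [-3, 1, 2, 6, 14, 18]


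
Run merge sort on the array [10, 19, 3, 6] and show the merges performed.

Divide and conquer:
  Merge [10] + [19] -> [10, 19]
  Merge [3] + [6] -> [3, 6]
  Merge [10, 19] + [3, 6] -> [3, 6, 10, 19]


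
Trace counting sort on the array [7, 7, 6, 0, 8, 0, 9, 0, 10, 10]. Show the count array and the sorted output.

Count array: [3, 0, 0, 0, 0, 0, 1, 2, 1, 1, 2]
(count[i] = number of elements equal to i)
Cumulative count: [3, 3, 3, 3, 3, 3, 4, 6, 7, 8, 10]
Sorted: [0, 0, 0, 6, 7, 7, 8, 9, 10, 10]


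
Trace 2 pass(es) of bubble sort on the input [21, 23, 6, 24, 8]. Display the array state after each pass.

After pass 1: [21, 6, 23, 8, 24] (2 swaps)
After pass 2: [6, 21, 8, 23, 24] (2 swaps)
Total swaps: 4


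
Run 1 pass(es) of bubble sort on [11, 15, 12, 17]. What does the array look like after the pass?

After pass 1: [11, 12, 15, 17] (1 swaps)
Total swaps: 1


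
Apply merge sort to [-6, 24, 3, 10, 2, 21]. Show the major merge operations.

Divide and conquer:
  Merge [24] + [3] -> [3, 24]
  Merge [-6] + [3, 24] -> [-6, 3, 24]
  Merge [2] + [21] -> [2, 21]
  Merge [10] + [2, 21] -> [2, 10, 21]
  Merge [-6, 3, 24] + [2, 10, 21] -> [-6, 2, 3, 10, 21, 24]


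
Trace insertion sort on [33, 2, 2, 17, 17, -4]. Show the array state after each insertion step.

First element 33 is already 'sorted'
Insert 2: shifted 1 elements -> [2, 33, 2, 17, 17, -4]
Insert 2: shifted 1 elements -> [2, 2, 33, 17, 17, -4]
Insert 17: shifted 1 elements -> [2, 2, 17, 33, 17, -4]
Insert 17: shifted 1 elements -> [2, 2, 17, 17, 33, -4]
Insert -4: shifted 5 elements -> [-4, 2, 2, 17, 17, 33]


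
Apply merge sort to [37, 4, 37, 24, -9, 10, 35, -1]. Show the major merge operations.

Divide and conquer:
  Merge [37] + [4] -> [4, 37]
  Merge [37] + [24] -> [24, 37]
  Merge [4, 37] + [24, 37] -> [4, 24, 37, 37]
  Merge [-9] + [10] -> [-9, 10]
  Merge [35] + [-1] -> [-1, 35]
  Merge [-9, 10] + [-1, 35] -> [-9, -1, 10, 35]
  Merge [4, 24, 37, 37] + [-9, -1, 10, 35] -> [-9, -1, 4, 10, 24, 35, 37, 37]


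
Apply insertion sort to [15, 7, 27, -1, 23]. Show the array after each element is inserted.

First element 15 is already 'sorted'
Insert 7: shifted 1 elements -> [7, 15, 27, -1, 23]
Insert 27: shifted 0 elements -> [7, 15, 27, -1, 23]
Insert -1: shifted 3 elements -> [-1, 7, 15, 27, 23]
Insert 23: shifted 1 elements -> [-1, 7, 15, 23, 27]


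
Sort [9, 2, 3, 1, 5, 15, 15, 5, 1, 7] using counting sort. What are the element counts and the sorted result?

Count array: [0, 2, 1, 1, 0, 2, 0, 1, 0, 1, 0, 0, 0, 0, 0, 2]
(count[i] = number of elements equal to i)
Cumulative count: [0, 2, 3, 4, 4, 6, 6, 7, 7, 8, 8, 8, 8, 8, 8, 10]
Sorted: [1, 1, 2, 3, 5, 5, 7, 9, 15, 15]


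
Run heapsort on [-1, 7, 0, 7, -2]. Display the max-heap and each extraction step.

Build heap: [7, 7, 0, -1, -2]
Extract 7: [7, -1, 0, -2, 7]
Extract 7: [0, -1, -2, 7, 7]
Extract 0: [-1, -2, 0, 7, 7]
Extract -1: [-2, -1, 0, 7, 7]


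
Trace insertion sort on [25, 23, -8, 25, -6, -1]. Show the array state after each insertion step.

First element 25 is already 'sorted'
Insert 23: shifted 1 elements -> [23, 25, -8, 25, -6, -1]
Insert -8: shifted 2 elements -> [-8, 23, 25, 25, -6, -1]
Insert 25: shifted 0 elements -> [-8, 23, 25, 25, -6, -1]
Insert -6: shifted 3 elements -> [-8, -6, 23, 25, 25, -1]
Insert -1: shifted 3 elements -> [-8, -6, -1, 23, 25, 25]


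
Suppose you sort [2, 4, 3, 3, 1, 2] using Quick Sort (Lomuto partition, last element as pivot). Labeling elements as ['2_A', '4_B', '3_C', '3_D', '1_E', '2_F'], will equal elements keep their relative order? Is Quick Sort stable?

Trace Quick Sort on the labeled array (the key is the number; the letter only tracks identity):
  Partition indices 0..5 around pivot 2_F -> [2_A, 1_E, 2_F, 3_D, 4_B, 3_C]
  Partition indices 0..1 around pivot 1_E -> [1_E, 2_A, 2_F, 3_D, 4_B, 3_C]
  Partition indices 3..5 around pivot 3_C -> [1_E, 2_A, 2_F, 3_D, 3_C, 4_B]
Final order: [1_E, 2_A, 2_F, 3_D, 3_C, 4_B]
Equal keys:
  value 2: originally 2_A, 2_F; after sorting 2_A, 2_F -> order preserved
  value 3: originally 3_C, 3_D; after sorting 3_D, 3_C -> order changed
Equal keys were reordered, so Quick Sort is not stable: partition swaps elements across long distances and can reorder equal keys. (One such input is enough; an unstable sort may happen to preserve order on other inputs, but it gives no guarantee.)
Answer: Not stable


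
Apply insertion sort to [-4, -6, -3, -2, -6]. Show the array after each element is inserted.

First element -4 is already 'sorted'
Insert -6: shifted 1 elements -> [-6, -4, -3, -2, -6]
Insert -3: shifted 0 elements -> [-6, -4, -3, -2, -6]
Insert -2: shifted 0 elements -> [-6, -4, -3, -2, -6]
Insert -6: shifted 3 elements -> [-6, -6, -4, -3, -2]


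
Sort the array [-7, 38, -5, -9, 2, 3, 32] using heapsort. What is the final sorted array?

Build heap: [38, 2, 32, -9, -7, 3, -5]
Extract 38: [32, 2, 3, -9, -7, -5, 38]
Extract 32: [3, 2, -5, -9, -7, 32, 38]
Extract 3: [2, -7, -5, -9, 3, 32, 38]
Extract 2: [-5, -7, -9, 2, 3, 32, 38]
Extract -5: [-7, -9, -5, 2, 3, 32, 38]
Extract -7: [-9, -7, -5, 2, 3, 32, 38]


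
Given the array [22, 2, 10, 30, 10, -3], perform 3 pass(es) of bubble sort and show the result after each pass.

After pass 1: [2, 10, 22, 10, -3, 30] (4 swaps)
After pass 2: [2, 10, 10, -3, 22, 30] (2 swaps)
After pass 3: [2, 10, -3, 10, 22, 30] (1 swaps)
Total swaps: 7


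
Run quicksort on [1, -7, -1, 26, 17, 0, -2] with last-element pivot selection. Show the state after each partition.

Partition 1: pivot=-2 at index 1 -> [-7, -2, -1, 26, 17, 0, 1]
Partition 2: pivot=1 at index 4 -> [-7, -2, -1, 0, 1, 26, 17]
Partition 3: pivot=0 at index 3 -> [-7, -2, -1, 0, 1, 26, 17]
Partition 4: pivot=17 at index 5 -> [-7, -2, -1, 0, 1, 17, 26]


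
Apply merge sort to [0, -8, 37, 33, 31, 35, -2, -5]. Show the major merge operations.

Divide and conquer:
  Merge [0] + [-8] -> [-8, 0]
  Merge [37] + [33] -> [33, 37]
  Merge [-8, 0] + [33, 37] -> [-8, 0, 33, 37]
  Merge [31] + [35] -> [31, 35]
  Merge [-2] + [-5] -> [-5, -2]
  Merge [31, 35] + [-5, -2] -> [-5, -2, 31, 35]
  Merge [-8, 0, 33, 37] + [-5, -2, 31, 35] -> [-8, -5, -2, 0, 31, 33, 35, 37]


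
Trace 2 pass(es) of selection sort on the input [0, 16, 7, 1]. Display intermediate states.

Pass 1: Select minimum 0 at index 0, swap -> [0, 16, 7, 1]
Pass 2: Select minimum 1 at index 3, swap -> [0, 1, 7, 16]


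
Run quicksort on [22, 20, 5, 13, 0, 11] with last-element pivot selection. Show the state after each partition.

Partition 1: pivot=11 at index 2 -> [5, 0, 11, 13, 20, 22]
Partition 2: pivot=0 at index 0 -> [0, 5, 11, 13, 20, 22]
Partition 3: pivot=22 at index 5 -> [0, 5, 11, 13, 20, 22]
Partition 4: pivot=20 at index 4 -> [0, 5, 11, 13, 20, 22]


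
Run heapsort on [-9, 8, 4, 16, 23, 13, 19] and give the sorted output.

Build heap: [23, 16, 19, -9, 8, 13, 4]
Extract 23: [19, 16, 13, -9, 8, 4, 23]
Extract 19: [16, 8, 13, -9, 4, 19, 23]
Extract 16: [13, 8, 4, -9, 16, 19, 23]
Extract 13: [8, -9, 4, 13, 16, 19, 23]
Extract 8: [4, -9, 8, 13, 16, 19, 23]
Extract 4: [-9, 4, 8, 13, 16, 19, 23]


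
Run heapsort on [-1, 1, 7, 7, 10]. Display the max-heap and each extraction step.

Build heap: [10, 7, 7, -1, 1]
Extract 10: [7, 1, 7, -1, 10]
Extract 7: [7, 1, -1, 7, 10]
Extract 7: [1, -1, 7, 7, 10]
Extract 1: [-1, 1, 7, 7, 10]


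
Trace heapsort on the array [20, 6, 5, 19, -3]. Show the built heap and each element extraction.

Build heap: [20, 19, 5, 6, -3]
Extract 20: [19, 6, 5, -3, 20]
Extract 19: [6, -3, 5, 19, 20]
Extract 6: [5, -3, 6, 19, 20]
Extract 5: [-3, 5, 6, 19, 20]


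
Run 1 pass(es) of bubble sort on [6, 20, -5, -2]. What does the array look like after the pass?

After pass 1: [6, -5, -2, 20] (2 swaps)
Total swaps: 2


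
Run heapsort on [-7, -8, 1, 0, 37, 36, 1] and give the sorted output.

Build heap: [37, 0, 36, -7, -8, 1, 1]
Extract 37: [36, 0, 1, -7, -8, 1, 37]
Extract 36: [1, 0, 1, -7, -8, 36, 37]
Extract 1: [1, 0, -8, -7, 1, 36, 37]
Extract 1: [0, -7, -8, 1, 1, 36, 37]
Extract 0: [-7, -8, 0, 1, 1, 36, 37]
Extract -7: [-8, -7, 0, 1, 1, 36, 37]


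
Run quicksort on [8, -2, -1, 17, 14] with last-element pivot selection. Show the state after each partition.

Partition 1: pivot=14 at index 3 -> [8, -2, -1, 14, 17]
Partition 2: pivot=-1 at index 1 -> [-2, -1, 8, 14, 17]


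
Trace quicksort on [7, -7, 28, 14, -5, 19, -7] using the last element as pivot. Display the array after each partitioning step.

Partition 1: pivot=-7 at index 1 -> [-7, -7, 28, 14, -5, 19, 7]
Partition 2: pivot=7 at index 3 -> [-7, -7, -5, 7, 28, 19, 14]
Partition 3: pivot=14 at index 4 -> [-7, -7, -5, 7, 14, 19, 28]
Partition 4: pivot=28 at index 6 -> [-7, -7, -5, 7, 14, 19, 28]


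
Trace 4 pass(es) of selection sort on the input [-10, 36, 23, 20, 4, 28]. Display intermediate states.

Pass 1: Select minimum -10 at index 0, swap -> [-10, 36, 23, 20, 4, 28]
Pass 2: Select minimum 4 at index 4, swap -> [-10, 4, 23, 20, 36, 28]
Pass 3: Select minimum 20 at index 3, swap -> [-10, 4, 20, 23, 36, 28]
Pass 4: Select minimum 23 at index 3, swap -> [-10, 4, 20, 23, 36, 28]


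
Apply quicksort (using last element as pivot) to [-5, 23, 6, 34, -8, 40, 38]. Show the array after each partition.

Partition 1: pivot=38 at index 5 -> [-5, 23, 6, 34, -8, 38, 40]
Partition 2: pivot=-8 at index 0 -> [-8, 23, 6, 34, -5, 38, 40]
Partition 3: pivot=-5 at index 1 -> [-8, -5, 6, 34, 23, 38, 40]
Partition 4: pivot=23 at index 3 -> [-8, -5, 6, 23, 34, 38, 40]


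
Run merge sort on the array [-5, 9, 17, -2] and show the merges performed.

Divide and conquer:
  Merge [-5] + [9] -> [-5, 9]
  Merge [17] + [-2] -> [-2, 17]
  Merge [-5, 9] + [-2, 17] -> [-5, -2, 9, 17]


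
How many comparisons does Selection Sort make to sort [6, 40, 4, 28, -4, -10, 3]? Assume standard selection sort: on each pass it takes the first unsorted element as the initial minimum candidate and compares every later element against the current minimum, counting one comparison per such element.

Pass 1: scan indices 1..6 for the minimum = 6 comparison(s); min is -10, place at index 0 -> [-10, 40, 4, 28, -4, 6, 3]
Pass 2: scan indices 2..6 for the minimum = 5 comparison(s); min is -4, place at index 1 -> [-10, -4, 4, 28, 40, 6, 3]
Pass 3: scan indices 3..6 for the minimum = 4 comparison(s); min is 3, place at index 2 -> [-10, -4, 3, 28, 40, 6, 4]
Pass 4: scan indices 4..6 for the minimum = 3 comparison(s); min is 4, place at index 3 -> [-10, -4, 3, 4, 40, 6, 28]
Pass 5: scan indices 5..6 for the minimum = 2 comparison(s); min is 6, place at index 4 -> [-10, -4, 3, 4, 6, 40, 28]
Pass 6: scan indices 6..6 for the minimum = 1 comparison(s); min is 28, place at index 5 -> [-10, -4, 3, 4, 6, 28, 40]
Selection sort always scans the whole unsorted suffix, so the count is (n-1) + (n-2) + ... + 1 = n(n-1)/2 = 7*6/2 = 21 regardless of the input order.
Total comparisons: 6 + 5 + 4 + 3 + 2 + 1 = 21


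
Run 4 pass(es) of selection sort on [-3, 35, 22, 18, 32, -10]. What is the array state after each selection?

Pass 1: Select minimum -10 at index 5, swap -> [-10, 35, 22, 18, 32, -3]
Pass 2: Select minimum -3 at index 5, swap -> [-10, -3, 22, 18, 32, 35]
Pass 3: Select minimum 18 at index 3, swap -> [-10, -3, 18, 22, 32, 35]
Pass 4: Select minimum 22 at index 3, swap -> [-10, -3, 18, 22, 32, 35]


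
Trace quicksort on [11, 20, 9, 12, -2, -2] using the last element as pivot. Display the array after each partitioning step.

Partition 1: pivot=-2 at index 1 -> [-2, -2, 9, 12, 11, 20]
Partition 2: pivot=20 at index 5 -> [-2, -2, 9, 12, 11, 20]
Partition 3: pivot=11 at index 3 -> [-2, -2, 9, 11, 12, 20]


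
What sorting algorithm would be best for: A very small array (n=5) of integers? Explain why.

Best choice: Insertion sort
Reason: For tiny inputs the O(n^2) overhead is negligible and insertion sort has minimal constant factors


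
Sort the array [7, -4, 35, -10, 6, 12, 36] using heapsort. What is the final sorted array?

Build heap: [36, 6, 35, -10, -4, 12, 7]
Extract 36: [35, 6, 12, -10, -4, 7, 36]
Extract 35: [12, 6, 7, -10, -4, 35, 36]
Extract 12: [7, 6, -4, -10, 12, 35, 36]
Extract 7: [6, -10, -4, 7, 12, 35, 36]
Extract 6: [-4, -10, 6, 7, 12, 35, 36]
Extract -4: [-10, -4, 6, 7, 12, 35, 36]


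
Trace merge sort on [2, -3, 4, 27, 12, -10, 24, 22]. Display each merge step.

Divide and conquer:
  Merge [2] + [-3] -> [-3, 2]
  Merge [4] + [27] -> [4, 27]
  Merge [-3, 2] + [4, 27] -> [-3, 2, 4, 27]
  Merge [12] + [-10] -> [-10, 12]
  Merge [24] + [22] -> [22, 24]
  Merge [-10, 12] + [22, 24] -> [-10, 12, 22, 24]
  Merge [-3, 2, 4, 27] + [-10, 12, 22, 24] -> [-10, -3, 2, 4, 12, 22, 24, 27]


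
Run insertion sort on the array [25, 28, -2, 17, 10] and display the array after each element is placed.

First element 25 is already 'sorted'
Insert 28: shifted 0 elements -> [25, 28, -2, 17, 10]
Insert -2: shifted 2 elements -> [-2, 25, 28, 17, 10]
Insert 17: shifted 2 elements -> [-2, 17, 25, 28, 10]
Insert 10: shifted 3 elements -> [-2, 10, 17, 25, 28]


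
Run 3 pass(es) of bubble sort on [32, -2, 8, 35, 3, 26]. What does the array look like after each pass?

After pass 1: [-2, 8, 32, 3, 26, 35] (4 swaps)
After pass 2: [-2, 8, 3, 26, 32, 35] (2 swaps)
After pass 3: [-2, 3, 8, 26, 32, 35] (1 swaps)
Total swaps: 7


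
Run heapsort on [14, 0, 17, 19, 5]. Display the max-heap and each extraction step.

Build heap: [19, 14, 17, 0, 5]
Extract 19: [17, 14, 5, 0, 19]
Extract 17: [14, 0, 5, 17, 19]
Extract 14: [5, 0, 14, 17, 19]
Extract 5: [0, 5, 14, 17, 19]


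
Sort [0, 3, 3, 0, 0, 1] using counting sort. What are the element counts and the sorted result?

Count array: [3, 1, 0, 2]
(count[i] = number of elements equal to i)
Cumulative count: [3, 4, 4, 6]
Sorted: [0, 0, 0, 1, 3, 3]


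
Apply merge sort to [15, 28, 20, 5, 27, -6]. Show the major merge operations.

Divide and conquer:
  Merge [28] + [20] -> [20, 28]
  Merge [15] + [20, 28] -> [15, 20, 28]
  Merge [27] + [-6] -> [-6, 27]
  Merge [5] + [-6, 27] -> [-6, 5, 27]
  Merge [15, 20, 28] + [-6, 5, 27] -> [-6, 5, 15, 20, 27, 28]


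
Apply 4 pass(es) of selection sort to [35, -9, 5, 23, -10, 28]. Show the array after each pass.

Pass 1: Select minimum -10 at index 4, swap -> [-10, -9, 5, 23, 35, 28]
Pass 2: Select minimum -9 at index 1, swap -> [-10, -9, 5, 23, 35, 28]
Pass 3: Select minimum 5 at index 2, swap -> [-10, -9, 5, 23, 35, 28]
Pass 4: Select minimum 23 at index 3, swap -> [-10, -9, 5, 23, 35, 28]


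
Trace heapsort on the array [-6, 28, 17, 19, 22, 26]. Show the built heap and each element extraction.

Build heap: [28, 22, 26, 19, -6, 17]
Extract 28: [26, 22, 17, 19, -6, 28]
Extract 26: [22, 19, 17, -6, 26, 28]
Extract 22: [19, -6, 17, 22, 26, 28]
Extract 19: [17, -6, 19, 22, 26, 28]
Extract 17: [-6, 17, 19, 22, 26, 28]


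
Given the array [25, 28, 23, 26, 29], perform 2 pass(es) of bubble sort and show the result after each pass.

After pass 1: [25, 23, 26, 28, 29] (2 swaps)
After pass 2: [23, 25, 26, 28, 29] (1 swaps)
Total swaps: 3


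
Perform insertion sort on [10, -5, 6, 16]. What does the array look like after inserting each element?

First element 10 is already 'sorted'
Insert -5: shifted 1 elements -> [-5, 10, 6, 16]
Insert 6: shifted 1 elements -> [-5, 6, 10, 16]
Insert 16: shifted 0 elements -> [-5, 6, 10, 16]
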